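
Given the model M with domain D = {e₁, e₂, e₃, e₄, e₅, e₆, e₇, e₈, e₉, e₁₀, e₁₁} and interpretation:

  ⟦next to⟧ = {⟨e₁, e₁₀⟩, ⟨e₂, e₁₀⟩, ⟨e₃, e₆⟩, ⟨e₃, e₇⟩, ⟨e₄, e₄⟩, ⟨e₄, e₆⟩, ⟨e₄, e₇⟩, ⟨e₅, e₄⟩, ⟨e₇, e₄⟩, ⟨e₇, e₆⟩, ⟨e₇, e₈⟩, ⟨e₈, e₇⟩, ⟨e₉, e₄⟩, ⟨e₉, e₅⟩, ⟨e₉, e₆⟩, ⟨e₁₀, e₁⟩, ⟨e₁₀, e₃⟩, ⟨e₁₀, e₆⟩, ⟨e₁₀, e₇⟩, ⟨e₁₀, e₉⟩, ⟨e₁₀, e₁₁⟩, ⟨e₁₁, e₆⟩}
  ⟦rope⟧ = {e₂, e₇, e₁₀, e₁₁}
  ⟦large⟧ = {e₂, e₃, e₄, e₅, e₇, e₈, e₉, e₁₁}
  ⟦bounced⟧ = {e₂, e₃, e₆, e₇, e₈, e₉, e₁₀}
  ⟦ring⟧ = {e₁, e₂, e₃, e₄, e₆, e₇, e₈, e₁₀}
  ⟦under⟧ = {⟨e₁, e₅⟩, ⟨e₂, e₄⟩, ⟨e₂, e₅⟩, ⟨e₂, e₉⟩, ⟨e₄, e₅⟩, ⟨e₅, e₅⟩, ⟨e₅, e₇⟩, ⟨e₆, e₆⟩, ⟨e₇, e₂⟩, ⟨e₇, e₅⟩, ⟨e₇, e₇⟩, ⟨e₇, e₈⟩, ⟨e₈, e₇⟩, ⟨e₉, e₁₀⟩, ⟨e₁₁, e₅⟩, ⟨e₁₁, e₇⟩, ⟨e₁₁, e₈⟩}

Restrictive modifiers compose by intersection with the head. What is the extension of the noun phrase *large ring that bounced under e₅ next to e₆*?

⟦that bounced⟧ = ⟦bounced⟧ = {e₂, e₃, e₆, e₇, e₈, e₉, e₁₀}
⟦under e₅⟧ = {x : ⟨x, e₅⟩ ∈ ⟦under⟧} = {e₁, e₂, e₄, e₅, e₇, e₁₁}
⟦next to e₆⟧ = {x : ⟨x, e₆⟩ ∈ ⟦next to⟧} = {e₃, e₄, e₇, e₉, e₁₀, e₁₁}
⟦ring⟧ = {e₁, e₂, e₃, e₄, e₆, e₇, e₈, e₁₀}
… ∩ ⟦that bounced⟧ = {e₁, e₂, e₃, e₄, e₆, e₇, e₈, e₁₀} ∩ {e₂, e₃, e₆, e₇, e₈, e₉, e₁₀} = {e₂, e₃, e₆, e₇, e₈, e₁₀}
… ∩ ⟦under e₅⟧ = {e₂, e₃, e₆, e₇, e₈, e₁₀} ∩ {e₁, e₂, e₄, e₅, e₇, e₁₁} = {e₂, e₇}
… ∩ ⟦next to e₆⟧ = {e₂, e₇} ∩ {e₃, e₄, e₇, e₉, e₁₀, e₁₁} = {e₇}
… ∩ ⟦large⟧ = {e₇} ∩ {e₂, e₃, e₄, e₅, e₇, e₈, e₉, e₁₁} = {e₇}
So ⟦large ring that bounced under e₅ next to e₆⟧ = {e₇}.

{e₇}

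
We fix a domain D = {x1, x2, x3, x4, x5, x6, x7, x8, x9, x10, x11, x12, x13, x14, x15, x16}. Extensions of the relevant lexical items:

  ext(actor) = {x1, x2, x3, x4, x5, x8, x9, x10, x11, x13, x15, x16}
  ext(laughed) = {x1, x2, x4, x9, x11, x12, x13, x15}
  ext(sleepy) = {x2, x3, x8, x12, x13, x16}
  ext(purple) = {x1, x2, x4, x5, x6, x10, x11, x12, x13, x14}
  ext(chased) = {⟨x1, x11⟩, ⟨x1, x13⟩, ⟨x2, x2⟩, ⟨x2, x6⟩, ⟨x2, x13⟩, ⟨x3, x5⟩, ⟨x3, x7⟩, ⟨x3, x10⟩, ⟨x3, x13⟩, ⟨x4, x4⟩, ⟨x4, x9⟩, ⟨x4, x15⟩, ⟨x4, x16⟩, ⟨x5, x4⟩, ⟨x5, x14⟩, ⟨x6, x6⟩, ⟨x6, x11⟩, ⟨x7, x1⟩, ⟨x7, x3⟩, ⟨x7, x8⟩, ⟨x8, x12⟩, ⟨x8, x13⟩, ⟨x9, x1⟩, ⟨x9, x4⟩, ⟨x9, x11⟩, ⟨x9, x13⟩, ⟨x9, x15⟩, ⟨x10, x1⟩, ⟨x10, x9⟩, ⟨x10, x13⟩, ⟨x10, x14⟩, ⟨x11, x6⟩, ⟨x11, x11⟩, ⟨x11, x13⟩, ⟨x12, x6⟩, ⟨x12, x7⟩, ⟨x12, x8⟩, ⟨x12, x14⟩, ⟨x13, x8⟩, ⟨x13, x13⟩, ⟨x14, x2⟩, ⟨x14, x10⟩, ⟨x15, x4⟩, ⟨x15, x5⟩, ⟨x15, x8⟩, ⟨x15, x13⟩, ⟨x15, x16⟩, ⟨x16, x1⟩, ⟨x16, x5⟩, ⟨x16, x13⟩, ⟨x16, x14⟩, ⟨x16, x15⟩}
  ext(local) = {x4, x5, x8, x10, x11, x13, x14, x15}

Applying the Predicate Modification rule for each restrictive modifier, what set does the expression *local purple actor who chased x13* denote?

{x10, x11, x13}

⟦who chased x13⟧ = {x : ⟨x, x13⟩ ∈ ⟦chased⟧} = {x1, x2, x3, x8, x9, x10, x11, x13, x15, x16}
⟦actor⟧ = {x1, x2, x3, x4, x5, x8, x9, x10, x11, x13, x15, x16}
… ∩ ⟦who chased x13⟧ = {x1, x2, x3, x4, x5, x8, x9, x10, x11, x13, x15, x16} ∩ {x1, x2, x3, x8, x9, x10, x11, x13, x15, x16} = {x1, x2, x3, x8, x9, x10, x11, x13, x15, x16}
… ∩ ⟦local⟧ = {x1, x2, x3, x8, x9, x10, x11, x13, x15, x16} ∩ {x4, x5, x8, x10, x11, x13, x14, x15} = {x8, x10, x11, x13, x15}
… ∩ ⟦purple⟧ = {x8, x10, x11, x13, x15} ∩ {x1, x2, x4, x5, x6, x10, x11, x12, x13, x14} = {x10, x11, x13}
So ⟦local purple actor who chased x13⟧ = {x10, x11, x13}.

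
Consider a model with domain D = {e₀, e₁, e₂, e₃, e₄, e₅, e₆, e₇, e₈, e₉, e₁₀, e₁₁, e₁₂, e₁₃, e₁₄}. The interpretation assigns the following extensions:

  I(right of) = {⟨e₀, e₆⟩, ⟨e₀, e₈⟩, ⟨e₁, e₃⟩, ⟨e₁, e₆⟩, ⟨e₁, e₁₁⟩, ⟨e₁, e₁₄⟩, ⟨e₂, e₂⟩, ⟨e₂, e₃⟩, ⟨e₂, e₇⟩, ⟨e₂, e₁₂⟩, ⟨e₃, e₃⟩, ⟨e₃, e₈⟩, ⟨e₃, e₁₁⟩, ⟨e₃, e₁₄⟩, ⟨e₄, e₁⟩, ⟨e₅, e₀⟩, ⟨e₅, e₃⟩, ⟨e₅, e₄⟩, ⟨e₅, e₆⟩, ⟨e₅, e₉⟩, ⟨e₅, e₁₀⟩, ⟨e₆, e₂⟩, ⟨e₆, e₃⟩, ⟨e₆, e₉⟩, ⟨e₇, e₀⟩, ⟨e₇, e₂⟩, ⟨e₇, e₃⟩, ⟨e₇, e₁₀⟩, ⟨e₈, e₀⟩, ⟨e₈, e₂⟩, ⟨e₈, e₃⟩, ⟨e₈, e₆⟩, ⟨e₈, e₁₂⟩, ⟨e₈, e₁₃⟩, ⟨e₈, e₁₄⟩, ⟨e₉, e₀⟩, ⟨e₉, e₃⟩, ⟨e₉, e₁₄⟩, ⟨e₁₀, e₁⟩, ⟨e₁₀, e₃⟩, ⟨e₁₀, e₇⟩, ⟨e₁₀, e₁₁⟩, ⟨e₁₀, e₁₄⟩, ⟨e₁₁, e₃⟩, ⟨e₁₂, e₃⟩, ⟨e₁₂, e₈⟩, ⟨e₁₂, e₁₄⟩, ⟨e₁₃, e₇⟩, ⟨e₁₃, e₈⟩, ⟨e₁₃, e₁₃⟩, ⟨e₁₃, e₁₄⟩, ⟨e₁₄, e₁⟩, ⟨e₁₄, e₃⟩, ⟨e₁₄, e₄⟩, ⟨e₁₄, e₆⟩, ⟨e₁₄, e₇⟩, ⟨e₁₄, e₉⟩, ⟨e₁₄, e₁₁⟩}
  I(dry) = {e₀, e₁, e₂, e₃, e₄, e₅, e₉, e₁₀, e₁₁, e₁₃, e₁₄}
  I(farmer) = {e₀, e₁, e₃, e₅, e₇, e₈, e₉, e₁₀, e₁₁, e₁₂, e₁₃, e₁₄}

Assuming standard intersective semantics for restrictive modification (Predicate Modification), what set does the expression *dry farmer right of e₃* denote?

⟦right of e₃⟧ = {x : ⟨x, e₃⟩ ∈ ⟦right of⟧} = {e₁, e₂, e₃, e₅, e₆, e₇, e₈, e₉, e₁₀, e₁₁, e₁₂, e₁₄}
⟦farmer⟧ = {e₀, e₁, e₃, e₅, e₇, e₈, e₉, e₁₀, e₁₁, e₁₂, e₁₃, e₁₄}
… ∩ ⟦right of e₃⟧ = {e₀, e₁, e₃, e₅, e₇, e₈, e₉, e₁₀, e₁₁, e₁₂, e₁₃, e₁₄} ∩ {e₁, e₂, e₃, e₅, e₆, e₇, e₈, e₉, e₁₀, e₁₁, e₁₂, e₁₄} = {e₁, e₃, e₅, e₇, e₈, e₉, e₁₀, e₁₁, e₁₂, e₁₄}
… ∩ ⟦dry⟧ = {e₁, e₃, e₅, e₇, e₈, e₉, e₁₀, e₁₁, e₁₂, e₁₄} ∩ {e₀, e₁, e₂, e₃, e₄, e₅, e₉, e₁₀, e₁₁, e₁₃, e₁₄} = {e₁, e₃, e₅, e₉, e₁₀, e₁₁, e₁₄}
So ⟦dry farmer right of e₃⟧ = {e₁, e₃, e₅, e₉, e₁₀, e₁₁, e₁₄}.

{e₁, e₃, e₅, e₉, e₁₀, e₁₁, e₁₄}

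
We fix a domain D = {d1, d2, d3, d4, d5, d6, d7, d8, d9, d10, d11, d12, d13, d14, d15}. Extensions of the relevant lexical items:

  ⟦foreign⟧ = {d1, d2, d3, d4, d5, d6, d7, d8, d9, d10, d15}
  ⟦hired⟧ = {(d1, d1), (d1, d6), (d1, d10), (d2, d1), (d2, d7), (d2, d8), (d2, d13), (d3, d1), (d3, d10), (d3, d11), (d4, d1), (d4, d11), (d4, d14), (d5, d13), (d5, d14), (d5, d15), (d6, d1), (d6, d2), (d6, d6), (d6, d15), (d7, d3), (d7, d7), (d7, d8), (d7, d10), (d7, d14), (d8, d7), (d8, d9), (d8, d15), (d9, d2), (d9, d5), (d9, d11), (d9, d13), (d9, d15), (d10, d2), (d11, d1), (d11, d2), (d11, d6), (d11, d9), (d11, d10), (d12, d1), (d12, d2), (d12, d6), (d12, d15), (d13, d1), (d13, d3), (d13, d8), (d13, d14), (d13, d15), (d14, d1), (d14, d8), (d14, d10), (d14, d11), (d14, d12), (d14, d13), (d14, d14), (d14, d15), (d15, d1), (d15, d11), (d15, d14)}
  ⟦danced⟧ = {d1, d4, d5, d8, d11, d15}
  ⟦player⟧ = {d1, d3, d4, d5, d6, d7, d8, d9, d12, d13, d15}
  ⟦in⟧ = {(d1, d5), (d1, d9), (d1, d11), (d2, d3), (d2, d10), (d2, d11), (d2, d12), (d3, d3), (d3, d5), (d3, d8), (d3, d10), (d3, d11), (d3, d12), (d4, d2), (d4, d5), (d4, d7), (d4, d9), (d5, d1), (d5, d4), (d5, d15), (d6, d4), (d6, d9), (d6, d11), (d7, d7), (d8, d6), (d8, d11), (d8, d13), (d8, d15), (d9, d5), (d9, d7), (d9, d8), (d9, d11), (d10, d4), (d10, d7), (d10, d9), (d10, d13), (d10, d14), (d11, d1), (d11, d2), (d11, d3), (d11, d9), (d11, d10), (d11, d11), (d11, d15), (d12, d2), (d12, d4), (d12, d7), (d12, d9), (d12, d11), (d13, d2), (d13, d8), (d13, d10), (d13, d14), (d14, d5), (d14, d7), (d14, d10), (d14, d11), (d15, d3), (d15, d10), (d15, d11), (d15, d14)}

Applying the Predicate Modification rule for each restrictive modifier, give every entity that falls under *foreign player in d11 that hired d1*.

{d1, d3, d6, d15}

⟦in d11⟧ = {x : ⟨x, d11⟩ ∈ ⟦in⟧} = {d1, d2, d3, d6, d8, d9, d11, d12, d14, d15}
⟦that hired d1⟧ = {x : ⟨x, d1⟩ ∈ ⟦hired⟧} = {d1, d2, d3, d4, d6, d11, d12, d13, d14, d15}
⟦player⟧ = {d1, d3, d4, d5, d6, d7, d8, d9, d12, d13, d15}
… ∩ ⟦in d11⟧ = {d1, d3, d4, d5, d6, d7, d8, d9, d12, d13, d15} ∩ {d1, d2, d3, d6, d8, d9, d11, d12, d14, d15} = {d1, d3, d6, d8, d9, d12, d15}
… ∩ ⟦that hired d1⟧ = {d1, d3, d6, d8, d9, d12, d15} ∩ {d1, d2, d3, d4, d6, d11, d12, d13, d14, d15} = {d1, d3, d6, d12, d15}
… ∩ ⟦foreign⟧ = {d1, d3, d6, d12, d15} ∩ {d1, d2, d3, d4, d5, d6, d7, d8, d9, d10, d15} = {d1, d3, d6, d15}
So ⟦foreign player in d11 that hired d1⟧ = {d1, d3, d6, d15}.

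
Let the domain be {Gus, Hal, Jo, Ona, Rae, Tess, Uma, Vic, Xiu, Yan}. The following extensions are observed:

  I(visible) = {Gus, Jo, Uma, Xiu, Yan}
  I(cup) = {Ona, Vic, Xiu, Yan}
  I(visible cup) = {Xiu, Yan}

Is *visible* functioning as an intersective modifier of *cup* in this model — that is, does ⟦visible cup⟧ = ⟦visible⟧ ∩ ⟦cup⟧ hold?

yes

⟦visible⟧ ∩ ⟦cup⟧ = {Gus, Jo, Uma, Xiu, Yan} ∩ {Ona, Vic, Xiu, Yan} = {Xiu, Yan}
Observed ⟦visible cup⟧ = {Xiu, Yan}.
These coincide, so the modifier is intersective here.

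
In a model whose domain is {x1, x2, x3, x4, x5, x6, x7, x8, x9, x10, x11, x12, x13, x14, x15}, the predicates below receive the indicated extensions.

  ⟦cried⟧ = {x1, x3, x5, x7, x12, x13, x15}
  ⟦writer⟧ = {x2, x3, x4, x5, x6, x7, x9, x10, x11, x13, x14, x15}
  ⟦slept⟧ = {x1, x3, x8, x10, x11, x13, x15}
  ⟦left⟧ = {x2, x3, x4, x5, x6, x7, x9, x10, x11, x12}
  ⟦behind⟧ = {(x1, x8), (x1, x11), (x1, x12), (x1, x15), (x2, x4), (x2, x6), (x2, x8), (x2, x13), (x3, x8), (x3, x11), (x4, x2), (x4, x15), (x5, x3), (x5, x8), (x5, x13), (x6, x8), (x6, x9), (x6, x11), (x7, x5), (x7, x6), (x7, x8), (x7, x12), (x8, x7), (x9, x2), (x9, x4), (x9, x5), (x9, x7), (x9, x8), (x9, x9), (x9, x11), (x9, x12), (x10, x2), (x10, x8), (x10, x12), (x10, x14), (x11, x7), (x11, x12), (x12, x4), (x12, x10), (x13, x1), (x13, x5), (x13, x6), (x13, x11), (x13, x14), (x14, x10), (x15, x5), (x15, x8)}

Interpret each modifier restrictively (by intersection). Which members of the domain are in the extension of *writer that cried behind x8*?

{x3, x5, x7, x15}

⟦that cried⟧ = ⟦cried⟧ = {x1, x3, x5, x7, x12, x13, x15}
⟦behind x8⟧ = {x : ⟨x, x8⟩ ∈ ⟦behind⟧} = {x1, x2, x3, x5, x6, x7, x9, x10, x15}
⟦writer⟧ = {x2, x3, x4, x5, x6, x7, x9, x10, x11, x13, x14, x15}
… ∩ ⟦that cried⟧ = {x2, x3, x4, x5, x6, x7, x9, x10, x11, x13, x14, x15} ∩ {x1, x3, x5, x7, x12, x13, x15} = {x3, x5, x7, x13, x15}
… ∩ ⟦behind x8⟧ = {x3, x5, x7, x13, x15} ∩ {x1, x2, x3, x5, x6, x7, x9, x10, x15} = {x3, x5, x7, x15}
So ⟦writer that cried behind x8⟧ = {x3, x5, x7, x15}.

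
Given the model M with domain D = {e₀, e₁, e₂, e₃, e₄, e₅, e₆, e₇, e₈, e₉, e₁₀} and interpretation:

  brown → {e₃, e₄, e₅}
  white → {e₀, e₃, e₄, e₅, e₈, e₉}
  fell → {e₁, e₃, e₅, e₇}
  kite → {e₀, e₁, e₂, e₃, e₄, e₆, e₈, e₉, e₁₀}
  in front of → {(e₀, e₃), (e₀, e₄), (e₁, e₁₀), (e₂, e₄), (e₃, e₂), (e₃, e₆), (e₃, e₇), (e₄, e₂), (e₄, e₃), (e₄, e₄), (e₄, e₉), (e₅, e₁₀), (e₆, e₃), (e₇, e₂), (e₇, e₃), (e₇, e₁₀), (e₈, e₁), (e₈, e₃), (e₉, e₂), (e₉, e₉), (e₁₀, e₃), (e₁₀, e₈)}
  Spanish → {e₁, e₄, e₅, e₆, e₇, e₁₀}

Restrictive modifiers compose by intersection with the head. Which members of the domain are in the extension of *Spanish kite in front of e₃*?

⟦in front of e₃⟧ = {x : ⟨x, e₃⟩ ∈ ⟦in front of⟧} = {e₀, e₄, e₆, e₇, e₈, e₁₀}
⟦kite⟧ = {e₀, e₁, e₂, e₃, e₄, e₆, e₈, e₉, e₁₀}
… ∩ ⟦in front of e₃⟧ = {e₀, e₁, e₂, e₃, e₄, e₆, e₈, e₉, e₁₀} ∩ {e₀, e₄, e₆, e₇, e₈, e₁₀} = {e₀, e₄, e₆, e₈, e₁₀}
… ∩ ⟦Spanish⟧ = {e₀, e₄, e₆, e₈, e₁₀} ∩ {e₁, e₄, e₅, e₆, e₇, e₁₀} = {e₄, e₆, e₁₀}
So ⟦Spanish kite in front of e₃⟧ = {e₄, e₆, e₁₀}.

{e₄, e₆, e₁₀}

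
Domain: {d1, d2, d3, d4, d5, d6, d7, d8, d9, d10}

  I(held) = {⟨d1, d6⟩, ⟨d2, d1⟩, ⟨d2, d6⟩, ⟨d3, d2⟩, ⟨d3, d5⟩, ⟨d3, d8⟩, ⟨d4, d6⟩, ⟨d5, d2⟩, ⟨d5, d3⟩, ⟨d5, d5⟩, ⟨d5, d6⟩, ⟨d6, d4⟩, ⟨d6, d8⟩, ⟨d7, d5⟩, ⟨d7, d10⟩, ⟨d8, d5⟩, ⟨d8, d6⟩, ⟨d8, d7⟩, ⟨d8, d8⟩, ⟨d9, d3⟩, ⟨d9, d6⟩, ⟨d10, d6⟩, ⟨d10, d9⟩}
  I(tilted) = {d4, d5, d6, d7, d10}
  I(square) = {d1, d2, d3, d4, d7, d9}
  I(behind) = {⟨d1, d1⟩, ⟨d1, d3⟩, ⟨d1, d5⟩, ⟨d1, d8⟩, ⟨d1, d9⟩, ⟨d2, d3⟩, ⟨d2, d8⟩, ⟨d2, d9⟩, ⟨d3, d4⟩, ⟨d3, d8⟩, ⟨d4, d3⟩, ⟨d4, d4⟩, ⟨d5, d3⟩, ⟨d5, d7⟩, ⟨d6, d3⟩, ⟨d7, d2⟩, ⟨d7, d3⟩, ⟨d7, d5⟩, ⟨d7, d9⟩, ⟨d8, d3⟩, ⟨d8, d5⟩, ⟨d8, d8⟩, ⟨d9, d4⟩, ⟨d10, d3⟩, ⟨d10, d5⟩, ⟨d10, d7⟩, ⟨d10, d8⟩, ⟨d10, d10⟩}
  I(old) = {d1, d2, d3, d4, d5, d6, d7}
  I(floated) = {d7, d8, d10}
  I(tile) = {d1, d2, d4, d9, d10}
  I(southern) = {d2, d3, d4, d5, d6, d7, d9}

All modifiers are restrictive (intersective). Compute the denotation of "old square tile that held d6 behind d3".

⟦that held d6⟧ = {x : ⟨x, d6⟩ ∈ ⟦held⟧} = {d1, d2, d4, d5, d8, d9, d10}
⟦behind d3⟧ = {x : ⟨x, d3⟩ ∈ ⟦behind⟧} = {d1, d2, d4, d5, d6, d7, d8, d10}
⟦tile⟧ = {d1, d2, d4, d9, d10}
… ∩ ⟦that held d6⟧ = {d1, d2, d4, d9, d10} ∩ {d1, d2, d4, d5, d8, d9, d10} = {d1, d2, d4, d9, d10}
… ∩ ⟦behind d3⟧ = {d1, d2, d4, d9, d10} ∩ {d1, d2, d4, d5, d6, d7, d8, d10} = {d1, d2, d4, d10}
… ∩ ⟦old⟧ = {d1, d2, d4, d10} ∩ {d1, d2, d3, d4, d5, d6, d7} = {d1, d2, d4}
… ∩ ⟦square⟧ = {d1, d2, d4} ∩ {d1, d2, d3, d4, d7, d9} = {d1, d2, d4}
So ⟦old square tile that held d6 behind d3⟧ = {d1, d2, d4}.

{d1, d2, d4}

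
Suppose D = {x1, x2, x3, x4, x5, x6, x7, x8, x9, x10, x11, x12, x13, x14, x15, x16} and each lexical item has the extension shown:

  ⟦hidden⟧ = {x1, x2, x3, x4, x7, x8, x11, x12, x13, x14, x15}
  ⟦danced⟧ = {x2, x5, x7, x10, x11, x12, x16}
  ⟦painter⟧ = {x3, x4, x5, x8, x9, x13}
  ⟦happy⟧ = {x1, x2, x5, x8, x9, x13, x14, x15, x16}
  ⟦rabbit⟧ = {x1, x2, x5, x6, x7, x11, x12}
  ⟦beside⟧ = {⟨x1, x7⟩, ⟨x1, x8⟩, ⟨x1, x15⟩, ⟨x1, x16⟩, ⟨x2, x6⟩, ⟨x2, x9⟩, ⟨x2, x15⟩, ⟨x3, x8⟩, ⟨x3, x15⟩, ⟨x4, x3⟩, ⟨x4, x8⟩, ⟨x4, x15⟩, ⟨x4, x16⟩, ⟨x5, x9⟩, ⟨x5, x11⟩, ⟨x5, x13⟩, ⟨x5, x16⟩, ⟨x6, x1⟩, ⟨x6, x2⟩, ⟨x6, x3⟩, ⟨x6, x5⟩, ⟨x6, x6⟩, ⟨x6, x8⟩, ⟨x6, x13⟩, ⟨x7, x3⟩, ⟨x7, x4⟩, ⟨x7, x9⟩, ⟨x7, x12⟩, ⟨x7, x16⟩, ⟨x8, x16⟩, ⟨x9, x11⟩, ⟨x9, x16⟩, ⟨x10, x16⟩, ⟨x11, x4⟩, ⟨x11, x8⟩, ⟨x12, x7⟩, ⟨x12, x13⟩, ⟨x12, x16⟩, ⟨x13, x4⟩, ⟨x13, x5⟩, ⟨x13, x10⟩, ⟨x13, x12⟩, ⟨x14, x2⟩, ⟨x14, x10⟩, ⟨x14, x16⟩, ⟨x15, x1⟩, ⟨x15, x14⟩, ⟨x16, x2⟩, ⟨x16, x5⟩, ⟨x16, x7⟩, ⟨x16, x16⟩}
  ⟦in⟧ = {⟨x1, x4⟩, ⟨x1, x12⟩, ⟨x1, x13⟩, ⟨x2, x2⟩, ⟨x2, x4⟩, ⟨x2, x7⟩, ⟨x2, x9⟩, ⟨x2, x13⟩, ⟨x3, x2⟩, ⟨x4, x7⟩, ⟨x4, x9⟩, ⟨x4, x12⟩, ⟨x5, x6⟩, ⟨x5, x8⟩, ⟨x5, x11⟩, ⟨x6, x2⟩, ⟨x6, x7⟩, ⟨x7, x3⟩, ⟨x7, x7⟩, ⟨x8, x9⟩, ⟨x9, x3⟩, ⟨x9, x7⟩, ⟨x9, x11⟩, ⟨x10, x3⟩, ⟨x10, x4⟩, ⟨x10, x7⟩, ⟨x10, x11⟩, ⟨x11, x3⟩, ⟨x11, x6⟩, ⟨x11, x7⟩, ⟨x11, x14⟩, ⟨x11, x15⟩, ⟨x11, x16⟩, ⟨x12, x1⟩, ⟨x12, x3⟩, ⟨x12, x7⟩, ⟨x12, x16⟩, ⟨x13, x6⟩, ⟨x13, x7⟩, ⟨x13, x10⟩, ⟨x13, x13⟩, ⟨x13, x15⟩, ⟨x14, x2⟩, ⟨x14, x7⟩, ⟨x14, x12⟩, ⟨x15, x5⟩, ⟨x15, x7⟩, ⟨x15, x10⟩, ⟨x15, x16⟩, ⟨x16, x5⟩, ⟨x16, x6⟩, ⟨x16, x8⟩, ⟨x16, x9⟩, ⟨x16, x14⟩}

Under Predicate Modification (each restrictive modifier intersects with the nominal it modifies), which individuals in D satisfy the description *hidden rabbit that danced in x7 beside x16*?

⟦that danced⟧ = ⟦danced⟧ = {x2, x5, x7, x10, x11, x12, x16}
⟦in x7⟧ = {x : ⟨x, x7⟩ ∈ ⟦in⟧} = {x2, x4, x6, x7, x9, x10, x11, x12, x13, x14, x15}
⟦beside x16⟧ = {x : ⟨x, x16⟩ ∈ ⟦beside⟧} = {x1, x4, x5, x7, x8, x9, x10, x12, x14, x16}
⟦rabbit⟧ = {x1, x2, x5, x6, x7, x11, x12}
… ∩ ⟦that danced⟧ = {x1, x2, x5, x6, x7, x11, x12} ∩ {x2, x5, x7, x10, x11, x12, x16} = {x2, x5, x7, x11, x12}
… ∩ ⟦in x7⟧ = {x2, x5, x7, x11, x12} ∩ {x2, x4, x6, x7, x9, x10, x11, x12, x13, x14, x15} = {x2, x7, x11, x12}
… ∩ ⟦beside x16⟧ = {x2, x7, x11, x12} ∩ {x1, x4, x5, x7, x8, x9, x10, x12, x14, x16} = {x7, x12}
… ∩ ⟦hidden⟧ = {x7, x12} ∩ {x1, x2, x3, x4, x7, x8, x11, x12, x13, x14, x15} = {x7, x12}
So ⟦hidden rabbit that danced in x7 beside x16⟧ = {x7, x12}.

{x7, x12}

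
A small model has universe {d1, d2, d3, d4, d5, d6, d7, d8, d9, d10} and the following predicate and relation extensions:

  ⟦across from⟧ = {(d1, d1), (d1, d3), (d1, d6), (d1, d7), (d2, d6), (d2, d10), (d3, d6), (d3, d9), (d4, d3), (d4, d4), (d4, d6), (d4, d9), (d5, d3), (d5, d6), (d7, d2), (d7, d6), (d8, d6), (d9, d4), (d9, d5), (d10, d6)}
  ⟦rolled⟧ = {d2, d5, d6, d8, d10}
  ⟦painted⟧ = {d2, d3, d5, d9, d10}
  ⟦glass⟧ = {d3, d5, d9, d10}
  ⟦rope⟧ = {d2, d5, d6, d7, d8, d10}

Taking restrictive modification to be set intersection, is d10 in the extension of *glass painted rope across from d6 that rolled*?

yes

⟦across from d6⟧ = {x : ⟨x, d6⟩ ∈ ⟦across from⟧} = {d1, d2, d3, d4, d5, d7, d8, d10}
⟦that rolled⟧ = ⟦rolled⟧ = {d2, d5, d6, d8, d10}
⟦rope⟧ = {d2, d5, d6, d7, d8, d10}
… ∩ ⟦across from d6⟧ = {d2, d5, d6, d7, d8, d10} ∩ {d1, d2, d3, d4, d5, d7, d8, d10} = {d2, d5, d7, d8, d10}
… ∩ ⟦that rolled⟧ = {d2, d5, d7, d8, d10} ∩ {d2, d5, d6, d8, d10} = {d2, d5, d8, d10}
… ∩ ⟦glass⟧ = {d2, d5, d8, d10} ∩ {d3, d5, d9, d10} = {d5, d10}
… ∩ ⟦painted⟧ = {d5, d10} ∩ {d2, d3, d5, d9, d10} = {d5, d10}
⟦glass painted rope across from d6 that rolled⟧ = {d5, d10}; d10 ∈ this set.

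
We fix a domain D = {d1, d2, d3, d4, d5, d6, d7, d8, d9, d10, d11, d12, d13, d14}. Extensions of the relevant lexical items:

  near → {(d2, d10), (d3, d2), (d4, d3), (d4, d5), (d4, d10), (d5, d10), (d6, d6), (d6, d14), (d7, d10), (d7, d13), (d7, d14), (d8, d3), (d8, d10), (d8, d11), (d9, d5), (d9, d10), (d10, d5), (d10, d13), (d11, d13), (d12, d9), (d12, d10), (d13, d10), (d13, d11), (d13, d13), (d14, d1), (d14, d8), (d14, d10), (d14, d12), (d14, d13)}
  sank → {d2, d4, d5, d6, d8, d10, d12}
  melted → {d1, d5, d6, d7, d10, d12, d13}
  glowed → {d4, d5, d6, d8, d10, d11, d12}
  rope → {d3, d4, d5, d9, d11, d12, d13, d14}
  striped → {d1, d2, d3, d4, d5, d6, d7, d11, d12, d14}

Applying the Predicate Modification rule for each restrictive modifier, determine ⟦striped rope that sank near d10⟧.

⟦that sank⟧ = ⟦sank⟧ = {d2, d4, d5, d6, d8, d10, d12}
⟦near d10⟧ = {x : ⟨x, d10⟩ ∈ ⟦near⟧} = {d2, d4, d5, d7, d8, d9, d12, d13, d14}
⟦rope⟧ = {d3, d4, d5, d9, d11, d12, d13, d14}
… ∩ ⟦that sank⟧ = {d3, d4, d5, d9, d11, d12, d13, d14} ∩ {d2, d4, d5, d6, d8, d10, d12} = {d4, d5, d12}
… ∩ ⟦near d10⟧ = {d4, d5, d12} ∩ {d2, d4, d5, d7, d8, d9, d12, d13, d14} = {d4, d5, d12}
… ∩ ⟦striped⟧ = {d4, d5, d12} ∩ {d1, d2, d3, d4, d5, d6, d7, d11, d12, d14} = {d4, d5, d12}
So ⟦striped rope that sank near d10⟧ = {d4, d5, d12}.

{d4, d5, d12}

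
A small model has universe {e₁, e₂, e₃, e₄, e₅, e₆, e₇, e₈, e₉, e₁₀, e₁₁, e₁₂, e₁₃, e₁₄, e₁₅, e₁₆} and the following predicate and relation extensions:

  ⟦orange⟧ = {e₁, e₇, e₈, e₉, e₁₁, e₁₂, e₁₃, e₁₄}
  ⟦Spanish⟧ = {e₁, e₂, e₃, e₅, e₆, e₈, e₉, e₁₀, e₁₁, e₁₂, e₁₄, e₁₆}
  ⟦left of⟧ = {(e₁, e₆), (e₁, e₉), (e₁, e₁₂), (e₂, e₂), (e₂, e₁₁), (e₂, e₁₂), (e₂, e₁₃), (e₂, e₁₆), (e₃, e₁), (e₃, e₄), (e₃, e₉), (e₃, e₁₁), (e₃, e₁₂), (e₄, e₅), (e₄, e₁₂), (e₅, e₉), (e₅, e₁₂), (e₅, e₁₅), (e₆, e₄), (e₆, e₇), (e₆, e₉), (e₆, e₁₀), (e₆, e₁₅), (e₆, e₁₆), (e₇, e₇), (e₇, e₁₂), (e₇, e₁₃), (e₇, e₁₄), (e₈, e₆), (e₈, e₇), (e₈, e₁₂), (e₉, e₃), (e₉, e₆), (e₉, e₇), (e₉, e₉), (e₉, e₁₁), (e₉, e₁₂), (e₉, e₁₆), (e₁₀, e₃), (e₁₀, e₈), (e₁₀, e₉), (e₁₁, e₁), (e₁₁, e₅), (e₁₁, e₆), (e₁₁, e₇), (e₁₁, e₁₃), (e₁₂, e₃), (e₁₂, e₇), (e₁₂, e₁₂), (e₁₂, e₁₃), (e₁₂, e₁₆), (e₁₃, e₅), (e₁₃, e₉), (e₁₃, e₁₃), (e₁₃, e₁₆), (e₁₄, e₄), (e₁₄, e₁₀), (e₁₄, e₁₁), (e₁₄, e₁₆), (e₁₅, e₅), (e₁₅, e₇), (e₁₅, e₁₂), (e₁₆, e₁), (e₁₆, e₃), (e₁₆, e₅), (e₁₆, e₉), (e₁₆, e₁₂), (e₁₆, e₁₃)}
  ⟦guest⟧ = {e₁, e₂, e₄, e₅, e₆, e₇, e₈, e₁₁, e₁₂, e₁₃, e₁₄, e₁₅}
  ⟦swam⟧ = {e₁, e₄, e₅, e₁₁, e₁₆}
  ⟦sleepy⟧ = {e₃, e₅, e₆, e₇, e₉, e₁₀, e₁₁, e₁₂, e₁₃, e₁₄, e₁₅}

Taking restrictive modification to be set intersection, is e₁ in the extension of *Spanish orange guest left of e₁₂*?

yes

⟦left of e₁₂⟧ = {x : ⟨x, e₁₂⟩ ∈ ⟦left of⟧} = {e₁, e₂, e₃, e₄, e₅, e₇, e₈, e₉, e₁₂, e₁₅, e₁₆}
⟦guest⟧ = {e₁, e₂, e₄, e₅, e₆, e₇, e₈, e₁₁, e₁₂, e₁₃, e₁₄, e₁₅}
… ∩ ⟦left of e₁₂⟧ = {e₁, e₂, e₄, e₅, e₆, e₇, e₈, e₁₁, e₁₂, e₁₃, e₁₄, e₁₅} ∩ {e₁, e₂, e₃, e₄, e₅, e₇, e₈, e₉, e₁₂, e₁₅, e₁₆} = {e₁, e₂, e₄, e₅, e₇, e₈, e₁₂, e₁₅}
… ∩ ⟦Spanish⟧ = {e₁, e₂, e₄, e₅, e₇, e₈, e₁₂, e₁₅} ∩ {e₁, e₂, e₃, e₅, e₆, e₈, e₉, e₁₀, e₁₁, e₁₂, e₁₄, e₁₆} = {e₁, e₂, e₅, e₈, e₁₂}
… ∩ ⟦orange⟧ = {e₁, e₂, e₅, e₈, e₁₂} ∩ {e₁, e₇, e₈, e₉, e₁₁, e₁₂, e₁₃, e₁₄} = {e₁, e₈, e₁₂}
⟦Spanish orange guest left of e₁₂⟧ = {e₁, e₈, e₁₂}; e₁ ∈ this set.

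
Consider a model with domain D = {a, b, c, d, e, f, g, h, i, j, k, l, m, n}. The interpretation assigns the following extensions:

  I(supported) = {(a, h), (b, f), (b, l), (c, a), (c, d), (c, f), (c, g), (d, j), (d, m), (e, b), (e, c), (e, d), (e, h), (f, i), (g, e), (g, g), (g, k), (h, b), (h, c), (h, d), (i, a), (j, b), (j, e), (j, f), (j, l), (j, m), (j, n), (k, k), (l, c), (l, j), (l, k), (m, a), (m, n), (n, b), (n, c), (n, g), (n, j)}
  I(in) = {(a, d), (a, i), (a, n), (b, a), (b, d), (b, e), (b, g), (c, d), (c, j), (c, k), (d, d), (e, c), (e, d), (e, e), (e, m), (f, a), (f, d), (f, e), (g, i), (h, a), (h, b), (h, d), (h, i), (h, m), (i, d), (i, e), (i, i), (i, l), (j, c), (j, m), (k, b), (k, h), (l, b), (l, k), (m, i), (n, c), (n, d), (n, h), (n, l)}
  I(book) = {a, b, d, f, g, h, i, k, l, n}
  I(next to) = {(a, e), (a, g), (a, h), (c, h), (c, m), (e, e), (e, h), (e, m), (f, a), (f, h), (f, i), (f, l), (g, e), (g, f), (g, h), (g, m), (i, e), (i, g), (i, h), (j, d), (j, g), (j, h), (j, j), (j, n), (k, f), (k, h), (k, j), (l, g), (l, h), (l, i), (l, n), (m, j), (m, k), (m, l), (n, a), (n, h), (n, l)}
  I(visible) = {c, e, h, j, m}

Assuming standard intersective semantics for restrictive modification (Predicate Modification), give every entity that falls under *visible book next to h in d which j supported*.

⟦next to h⟧ = {x : ⟨x, h⟩ ∈ ⟦next to⟧} = {a, c, e, f, g, i, j, k, l, n}
⟦in d⟧ = {x : ⟨x, d⟩ ∈ ⟦in⟧} = {a, b, c, d, e, f, h, i, n}
⟦which j supported⟧ = {x : ⟨j, x⟩ ∈ ⟦supported⟧} = {b, e, f, l, m, n}
⟦book⟧ = {a, b, d, f, g, h, i, k, l, n}
… ∩ ⟦next to h⟧ = {a, b, d, f, g, h, i, k, l, n} ∩ {a, c, e, f, g, i, j, k, l, n} = {a, f, g, i, k, l, n}
… ∩ ⟦in d⟧ = {a, f, g, i, k, l, n} ∩ {a, b, c, d, e, f, h, i, n} = {a, f, i, n}
… ∩ ⟦which j supported⟧ = {a, f, i, n} ∩ {b, e, f, l, m, n} = {f, n}
… ∩ ⟦visible⟧ = {f, n} ∩ {c, e, h, j, m} = ∅
So ⟦visible book next to h in d which j supported⟧ = { }.

{ }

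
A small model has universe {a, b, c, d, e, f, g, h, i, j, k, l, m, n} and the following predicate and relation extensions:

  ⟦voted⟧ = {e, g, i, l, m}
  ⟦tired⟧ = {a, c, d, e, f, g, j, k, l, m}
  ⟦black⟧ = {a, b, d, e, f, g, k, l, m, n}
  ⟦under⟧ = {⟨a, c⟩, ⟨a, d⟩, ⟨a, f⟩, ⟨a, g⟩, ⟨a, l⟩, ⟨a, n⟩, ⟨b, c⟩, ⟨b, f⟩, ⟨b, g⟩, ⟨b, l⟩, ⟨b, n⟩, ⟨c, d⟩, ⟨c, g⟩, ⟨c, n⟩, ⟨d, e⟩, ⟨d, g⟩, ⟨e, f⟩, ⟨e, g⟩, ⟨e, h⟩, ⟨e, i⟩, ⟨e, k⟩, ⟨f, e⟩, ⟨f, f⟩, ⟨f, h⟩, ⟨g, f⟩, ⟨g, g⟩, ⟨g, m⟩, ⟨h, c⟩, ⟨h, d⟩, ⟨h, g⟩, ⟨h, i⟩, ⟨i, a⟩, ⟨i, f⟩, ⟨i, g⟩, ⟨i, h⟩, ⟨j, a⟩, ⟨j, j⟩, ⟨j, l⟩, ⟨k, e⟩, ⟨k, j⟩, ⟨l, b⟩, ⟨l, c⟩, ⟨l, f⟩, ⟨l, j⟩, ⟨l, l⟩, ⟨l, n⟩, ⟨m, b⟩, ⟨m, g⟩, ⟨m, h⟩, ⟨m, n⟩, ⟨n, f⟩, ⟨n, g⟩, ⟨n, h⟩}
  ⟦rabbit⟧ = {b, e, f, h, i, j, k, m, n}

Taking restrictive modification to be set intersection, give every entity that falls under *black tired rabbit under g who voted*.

{e, m}

⟦under g⟧ = {x : ⟨x, g⟩ ∈ ⟦under⟧} = {a, b, c, d, e, g, h, i, m, n}
⟦who voted⟧ = ⟦voted⟧ = {e, g, i, l, m}
⟦rabbit⟧ = {b, e, f, h, i, j, k, m, n}
… ∩ ⟦under g⟧ = {b, e, f, h, i, j, k, m, n} ∩ {a, b, c, d, e, g, h, i, m, n} = {b, e, h, i, m, n}
… ∩ ⟦who voted⟧ = {b, e, h, i, m, n} ∩ {e, g, i, l, m} = {e, i, m}
… ∩ ⟦black⟧ = {e, i, m} ∩ {a, b, d, e, f, g, k, l, m, n} = {e, m}
… ∩ ⟦tired⟧ = {e, m} ∩ {a, c, d, e, f, g, j, k, l, m} = {e, m}
So ⟦black tired rabbit under g who voted⟧ = {e, m}.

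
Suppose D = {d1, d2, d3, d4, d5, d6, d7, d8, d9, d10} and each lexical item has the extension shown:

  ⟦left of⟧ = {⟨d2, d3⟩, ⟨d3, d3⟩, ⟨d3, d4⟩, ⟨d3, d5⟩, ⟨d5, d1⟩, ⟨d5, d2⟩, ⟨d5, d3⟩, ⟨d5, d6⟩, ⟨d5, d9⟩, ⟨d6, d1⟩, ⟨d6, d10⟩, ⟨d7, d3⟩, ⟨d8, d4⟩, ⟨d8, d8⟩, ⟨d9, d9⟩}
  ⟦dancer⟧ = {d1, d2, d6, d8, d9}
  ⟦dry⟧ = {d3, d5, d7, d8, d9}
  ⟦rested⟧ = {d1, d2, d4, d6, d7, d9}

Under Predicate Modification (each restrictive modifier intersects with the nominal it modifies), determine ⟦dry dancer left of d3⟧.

{}

⟦left of d3⟧ = {x : ⟨x, d3⟩ ∈ ⟦left of⟧} = {d2, d3, d5, d7}
⟦dancer⟧ = {d1, d2, d6, d8, d9}
… ∩ ⟦left of d3⟧ = {d1, d2, d6, d8, d9} ∩ {d2, d3, d5, d7} = {d2}
… ∩ ⟦dry⟧ = {d2} ∩ {d3, d5, d7, d8, d9} = ∅
So ⟦dry dancer left of d3⟧ = {}.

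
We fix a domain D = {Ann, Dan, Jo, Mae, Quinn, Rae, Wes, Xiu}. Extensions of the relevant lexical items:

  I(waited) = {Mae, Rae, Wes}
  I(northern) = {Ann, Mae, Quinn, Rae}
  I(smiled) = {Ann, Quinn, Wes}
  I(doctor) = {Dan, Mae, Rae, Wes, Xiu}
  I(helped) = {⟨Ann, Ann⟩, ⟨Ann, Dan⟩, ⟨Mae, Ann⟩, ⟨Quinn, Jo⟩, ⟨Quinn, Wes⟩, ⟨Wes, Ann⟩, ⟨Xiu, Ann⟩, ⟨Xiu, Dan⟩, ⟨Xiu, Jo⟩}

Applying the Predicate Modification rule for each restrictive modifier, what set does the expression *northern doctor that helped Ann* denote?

{Mae}

⟦that helped Ann⟧ = {x : ⟨x, Ann⟩ ∈ ⟦helped⟧} = {Ann, Mae, Wes, Xiu}
⟦doctor⟧ = {Dan, Mae, Rae, Wes, Xiu}
… ∩ ⟦that helped Ann⟧ = {Dan, Mae, Rae, Wes, Xiu} ∩ {Ann, Mae, Wes, Xiu} = {Mae, Wes, Xiu}
… ∩ ⟦northern⟧ = {Mae, Wes, Xiu} ∩ {Ann, Mae, Quinn, Rae} = {Mae}
So ⟦northern doctor that helped Ann⟧ = {Mae}.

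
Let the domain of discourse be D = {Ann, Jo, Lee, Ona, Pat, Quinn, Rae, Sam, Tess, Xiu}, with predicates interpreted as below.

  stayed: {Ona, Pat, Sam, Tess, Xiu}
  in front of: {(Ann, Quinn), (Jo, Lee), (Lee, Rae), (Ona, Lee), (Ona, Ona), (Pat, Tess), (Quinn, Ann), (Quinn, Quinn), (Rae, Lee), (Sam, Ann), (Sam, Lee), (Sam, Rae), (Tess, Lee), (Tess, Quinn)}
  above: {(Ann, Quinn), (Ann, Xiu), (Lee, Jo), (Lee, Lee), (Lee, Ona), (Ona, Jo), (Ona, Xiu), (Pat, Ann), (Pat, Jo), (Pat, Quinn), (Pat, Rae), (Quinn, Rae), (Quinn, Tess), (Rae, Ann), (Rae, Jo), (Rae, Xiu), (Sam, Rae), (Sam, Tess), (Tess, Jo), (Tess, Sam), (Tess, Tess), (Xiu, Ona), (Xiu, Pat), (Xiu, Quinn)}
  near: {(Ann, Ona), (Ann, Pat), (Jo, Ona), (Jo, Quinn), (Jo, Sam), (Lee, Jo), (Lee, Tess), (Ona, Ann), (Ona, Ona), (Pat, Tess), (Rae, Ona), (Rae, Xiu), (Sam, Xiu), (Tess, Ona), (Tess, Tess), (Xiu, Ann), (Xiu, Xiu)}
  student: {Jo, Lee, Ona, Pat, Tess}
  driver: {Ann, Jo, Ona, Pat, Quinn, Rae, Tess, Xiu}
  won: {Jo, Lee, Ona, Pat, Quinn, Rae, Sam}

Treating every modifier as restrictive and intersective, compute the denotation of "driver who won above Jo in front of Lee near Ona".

{Ona, Rae}

⟦who won⟧ = ⟦won⟧ = {Jo, Lee, Ona, Pat, Quinn, Rae, Sam}
⟦above Jo⟧ = {x : ⟨x, Jo⟩ ∈ ⟦above⟧} = {Lee, Ona, Pat, Rae, Tess}
⟦in front of Lee⟧ = {x : ⟨x, Lee⟩ ∈ ⟦in front of⟧} = {Jo, Ona, Rae, Sam, Tess}
⟦near Ona⟧ = {x : ⟨x, Ona⟩ ∈ ⟦near⟧} = {Ann, Jo, Ona, Rae, Tess}
⟦driver⟧ = {Ann, Jo, Ona, Pat, Quinn, Rae, Tess, Xiu}
… ∩ ⟦who won⟧ = {Ann, Jo, Ona, Pat, Quinn, Rae, Tess, Xiu} ∩ {Jo, Lee, Ona, Pat, Quinn, Rae, Sam} = {Jo, Ona, Pat, Quinn, Rae}
… ∩ ⟦above Jo⟧ = {Jo, Ona, Pat, Quinn, Rae} ∩ {Lee, Ona, Pat, Rae, Tess} = {Ona, Pat, Rae}
… ∩ ⟦in front of Lee⟧ = {Ona, Pat, Rae} ∩ {Jo, Ona, Rae, Sam, Tess} = {Ona, Rae}
… ∩ ⟦near Ona⟧ = {Ona, Rae} ∩ {Ann, Jo, Ona, Rae, Tess} = {Ona, Rae}
So ⟦driver who won above Jo in front of Lee near Ona⟧ = {Ona, Rae}.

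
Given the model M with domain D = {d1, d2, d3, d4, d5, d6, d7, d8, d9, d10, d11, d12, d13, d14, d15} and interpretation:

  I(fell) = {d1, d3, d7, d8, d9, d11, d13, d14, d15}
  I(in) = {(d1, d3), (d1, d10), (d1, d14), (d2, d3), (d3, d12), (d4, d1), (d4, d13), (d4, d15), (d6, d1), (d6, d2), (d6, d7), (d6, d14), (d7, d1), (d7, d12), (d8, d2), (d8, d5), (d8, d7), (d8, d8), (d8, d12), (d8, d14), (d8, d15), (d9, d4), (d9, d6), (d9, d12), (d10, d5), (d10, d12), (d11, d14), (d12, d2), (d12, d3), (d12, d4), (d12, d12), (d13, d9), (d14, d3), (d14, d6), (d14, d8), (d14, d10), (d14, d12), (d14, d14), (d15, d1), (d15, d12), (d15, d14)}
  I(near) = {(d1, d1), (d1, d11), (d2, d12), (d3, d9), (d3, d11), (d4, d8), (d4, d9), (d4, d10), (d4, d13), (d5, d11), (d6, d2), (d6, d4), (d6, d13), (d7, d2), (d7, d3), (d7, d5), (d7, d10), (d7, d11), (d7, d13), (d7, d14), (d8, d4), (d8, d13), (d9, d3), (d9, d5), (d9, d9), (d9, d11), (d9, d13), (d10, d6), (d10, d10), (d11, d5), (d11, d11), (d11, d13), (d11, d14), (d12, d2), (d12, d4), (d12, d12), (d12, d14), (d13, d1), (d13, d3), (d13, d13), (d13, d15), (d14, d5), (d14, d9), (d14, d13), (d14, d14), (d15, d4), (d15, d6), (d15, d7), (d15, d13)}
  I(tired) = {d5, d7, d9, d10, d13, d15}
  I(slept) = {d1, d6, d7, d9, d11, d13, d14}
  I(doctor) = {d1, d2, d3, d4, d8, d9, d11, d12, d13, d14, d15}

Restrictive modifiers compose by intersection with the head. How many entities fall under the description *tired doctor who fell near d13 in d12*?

⟦who fell⟧ = ⟦fell⟧ = {d1, d3, d7, d8, d9, d11, d13, d14, d15}
⟦near d13⟧ = {x : ⟨x, d13⟩ ∈ ⟦near⟧} = {d4, d6, d7, d8, d9, d11, d13, d14, d15}
⟦in d12⟧ = {x : ⟨x, d12⟩ ∈ ⟦in⟧} = {d3, d7, d8, d9, d10, d12, d14, d15}
⟦doctor⟧ = {d1, d2, d3, d4, d8, d9, d11, d12, d13, d14, d15}
… ∩ ⟦who fell⟧ = {d1, d2, d3, d4, d8, d9, d11, d12, d13, d14, d15} ∩ {d1, d3, d7, d8, d9, d11, d13, d14, d15} = {d1, d3, d8, d9, d11, d13, d14, d15}
… ∩ ⟦near d13⟧ = {d1, d3, d8, d9, d11, d13, d14, d15} ∩ {d4, d6, d7, d8, d9, d11, d13, d14, d15} = {d8, d9, d11, d13, d14, d15}
… ∩ ⟦in d12⟧ = {d8, d9, d11, d13, d14, d15} ∩ {d3, d7, d8, d9, d10, d12, d14, d15} = {d8, d9, d14, d15}
… ∩ ⟦tired⟧ = {d8, d9, d14, d15} ∩ {d5, d7, d9, d10, d13, d15} = {d9, d15}
⟦tired doctor who fell near d13 in d12⟧ = {d9, d15}, so the cardinality is 2.

2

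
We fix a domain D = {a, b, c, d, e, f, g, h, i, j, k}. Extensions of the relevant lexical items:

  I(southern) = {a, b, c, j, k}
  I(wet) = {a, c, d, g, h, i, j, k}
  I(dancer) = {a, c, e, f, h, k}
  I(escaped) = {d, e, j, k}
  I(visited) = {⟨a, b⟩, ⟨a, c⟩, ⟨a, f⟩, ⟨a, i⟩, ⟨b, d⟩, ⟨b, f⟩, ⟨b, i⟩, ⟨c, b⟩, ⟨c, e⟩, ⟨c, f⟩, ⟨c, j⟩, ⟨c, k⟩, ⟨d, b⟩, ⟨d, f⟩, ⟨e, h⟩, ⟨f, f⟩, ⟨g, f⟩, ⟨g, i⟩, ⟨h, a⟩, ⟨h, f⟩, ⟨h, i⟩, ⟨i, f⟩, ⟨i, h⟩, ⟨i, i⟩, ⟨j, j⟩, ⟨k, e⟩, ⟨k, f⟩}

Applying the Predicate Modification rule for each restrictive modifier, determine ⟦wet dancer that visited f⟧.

⟦that visited f⟧ = {x : ⟨x, f⟩ ∈ ⟦visited⟧} = {a, b, c, d, f, g, h, i, k}
⟦dancer⟧ = {a, c, e, f, h, k}
… ∩ ⟦that visited f⟧ = {a, c, e, f, h, k} ∩ {a, b, c, d, f, g, h, i, k} = {a, c, f, h, k}
… ∩ ⟦wet⟧ = {a, c, f, h, k} ∩ {a, c, d, g, h, i, j, k} = {a, c, h, k}
So ⟦wet dancer that visited f⟧ = {a, c, h, k}.

{a, c, h, k}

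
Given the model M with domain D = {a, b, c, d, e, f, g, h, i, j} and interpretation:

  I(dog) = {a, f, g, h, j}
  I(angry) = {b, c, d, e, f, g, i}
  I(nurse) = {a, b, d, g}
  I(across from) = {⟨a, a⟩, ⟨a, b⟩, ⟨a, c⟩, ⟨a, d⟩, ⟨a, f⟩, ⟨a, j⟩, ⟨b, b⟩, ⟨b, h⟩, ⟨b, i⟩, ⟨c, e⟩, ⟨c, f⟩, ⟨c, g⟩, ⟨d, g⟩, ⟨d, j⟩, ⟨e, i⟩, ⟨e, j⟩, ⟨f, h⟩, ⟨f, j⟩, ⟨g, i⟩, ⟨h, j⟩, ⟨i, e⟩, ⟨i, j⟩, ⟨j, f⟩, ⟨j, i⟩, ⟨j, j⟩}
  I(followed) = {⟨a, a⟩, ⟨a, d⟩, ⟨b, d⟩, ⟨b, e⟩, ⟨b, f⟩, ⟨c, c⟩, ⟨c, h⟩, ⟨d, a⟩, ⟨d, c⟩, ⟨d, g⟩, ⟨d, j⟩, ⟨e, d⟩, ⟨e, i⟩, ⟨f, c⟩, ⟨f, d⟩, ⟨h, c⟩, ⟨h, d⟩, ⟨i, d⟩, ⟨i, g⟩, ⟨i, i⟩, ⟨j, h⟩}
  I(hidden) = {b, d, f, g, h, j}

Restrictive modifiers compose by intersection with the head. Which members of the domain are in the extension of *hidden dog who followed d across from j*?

⟦who followed d⟧ = {x : ⟨x, d⟩ ∈ ⟦followed⟧} = {a, b, e, f, h, i}
⟦across from j⟧ = {x : ⟨x, j⟩ ∈ ⟦across from⟧} = {a, d, e, f, h, i, j}
⟦dog⟧ = {a, f, g, h, j}
… ∩ ⟦who followed d⟧ = {a, f, g, h, j} ∩ {a, b, e, f, h, i} = {a, f, h}
… ∩ ⟦across from j⟧ = {a, f, h} ∩ {a, d, e, f, h, i, j} = {a, f, h}
… ∩ ⟦hidden⟧ = {a, f, h} ∩ {b, d, f, g, h, j} = {f, h}
So ⟦hidden dog who followed d across from j⟧ = {f, h}.

{f, h}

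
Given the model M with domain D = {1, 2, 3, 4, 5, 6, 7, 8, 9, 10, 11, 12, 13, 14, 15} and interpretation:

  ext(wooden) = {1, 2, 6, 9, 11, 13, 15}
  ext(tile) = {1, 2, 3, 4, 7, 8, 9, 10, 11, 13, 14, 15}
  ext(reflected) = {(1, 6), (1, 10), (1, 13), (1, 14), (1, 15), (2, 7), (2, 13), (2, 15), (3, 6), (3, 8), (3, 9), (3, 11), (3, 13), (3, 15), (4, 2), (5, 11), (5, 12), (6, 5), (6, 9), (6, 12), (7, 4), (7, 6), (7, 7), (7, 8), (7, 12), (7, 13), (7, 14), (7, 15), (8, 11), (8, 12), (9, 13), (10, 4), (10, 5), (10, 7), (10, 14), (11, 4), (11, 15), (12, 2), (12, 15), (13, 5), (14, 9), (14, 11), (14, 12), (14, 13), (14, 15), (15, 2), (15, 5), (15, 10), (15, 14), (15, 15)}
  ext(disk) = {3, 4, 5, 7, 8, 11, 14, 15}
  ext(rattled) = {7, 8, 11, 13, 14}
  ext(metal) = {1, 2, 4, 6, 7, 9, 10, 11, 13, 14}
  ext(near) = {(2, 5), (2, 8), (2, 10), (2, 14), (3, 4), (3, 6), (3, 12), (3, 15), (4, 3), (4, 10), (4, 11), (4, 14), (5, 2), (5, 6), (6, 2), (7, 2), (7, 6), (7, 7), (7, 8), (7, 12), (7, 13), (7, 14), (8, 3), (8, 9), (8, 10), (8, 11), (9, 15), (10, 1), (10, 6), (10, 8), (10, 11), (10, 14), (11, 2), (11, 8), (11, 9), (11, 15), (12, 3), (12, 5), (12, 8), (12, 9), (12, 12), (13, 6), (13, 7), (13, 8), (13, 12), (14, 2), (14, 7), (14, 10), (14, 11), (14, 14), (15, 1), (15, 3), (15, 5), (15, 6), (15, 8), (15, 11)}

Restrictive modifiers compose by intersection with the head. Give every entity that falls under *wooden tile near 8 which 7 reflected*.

{13, 15}

⟦near 8⟧ = {x : ⟨x, 8⟩ ∈ ⟦near⟧} = {2, 7, 10, 11, 12, 13, 15}
⟦which 7 reflected⟧ = {x : ⟨7, x⟩ ∈ ⟦reflected⟧} = {4, 6, 7, 8, 12, 13, 14, 15}
⟦tile⟧ = {1, 2, 3, 4, 7, 8, 9, 10, 11, 13, 14, 15}
… ∩ ⟦near 8⟧ = {1, 2, 3, 4, 7, 8, 9, 10, 11, 13, 14, 15} ∩ {2, 7, 10, 11, 12, 13, 15} = {2, 7, 10, 11, 13, 15}
… ∩ ⟦which 7 reflected⟧ = {2, 7, 10, 11, 13, 15} ∩ {4, 6, 7, 8, 12, 13, 14, 15} = {7, 13, 15}
… ∩ ⟦wooden⟧ = {7, 13, 15} ∩ {1, 2, 6, 9, 11, 13, 15} = {13, 15}
So ⟦wooden tile near 8 which 7 reflected⟧ = {13, 15}.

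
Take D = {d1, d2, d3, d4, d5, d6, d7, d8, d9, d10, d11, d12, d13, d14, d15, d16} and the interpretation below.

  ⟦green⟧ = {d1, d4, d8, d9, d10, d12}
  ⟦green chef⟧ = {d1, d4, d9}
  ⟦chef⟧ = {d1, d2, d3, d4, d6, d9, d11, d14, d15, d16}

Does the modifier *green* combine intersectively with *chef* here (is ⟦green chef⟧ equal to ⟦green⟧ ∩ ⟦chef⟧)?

yes

⟦green⟧ ∩ ⟦chef⟧ = {d1, d4, d8, d9, d10, d12} ∩ {d1, d2, d3, d4, d6, d9, d11, d14, d15, d16} = {d1, d4, d9}
Observed ⟦green chef⟧ = {d1, d4, d9}.
These coincide, so the modifier is intersective here.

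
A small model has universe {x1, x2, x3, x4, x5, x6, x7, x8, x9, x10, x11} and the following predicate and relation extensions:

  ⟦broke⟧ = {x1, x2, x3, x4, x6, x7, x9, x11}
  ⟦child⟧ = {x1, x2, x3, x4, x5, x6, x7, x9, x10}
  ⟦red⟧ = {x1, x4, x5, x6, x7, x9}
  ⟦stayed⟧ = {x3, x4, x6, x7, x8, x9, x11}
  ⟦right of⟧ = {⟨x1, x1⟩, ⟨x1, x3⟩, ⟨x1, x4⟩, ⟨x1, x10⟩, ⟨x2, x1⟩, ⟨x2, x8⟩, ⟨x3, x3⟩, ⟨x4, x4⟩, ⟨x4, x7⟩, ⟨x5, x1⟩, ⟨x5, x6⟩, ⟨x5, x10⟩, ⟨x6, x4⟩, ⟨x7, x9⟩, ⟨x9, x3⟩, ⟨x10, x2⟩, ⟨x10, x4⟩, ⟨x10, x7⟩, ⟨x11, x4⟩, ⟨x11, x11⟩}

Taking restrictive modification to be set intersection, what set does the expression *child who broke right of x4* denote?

⟦who broke⟧ = ⟦broke⟧ = {x1, x2, x3, x4, x6, x7, x9, x11}
⟦right of x4⟧ = {x : ⟨x, x4⟩ ∈ ⟦right of⟧} = {x1, x4, x6, x10, x11}
⟦child⟧ = {x1, x2, x3, x4, x5, x6, x7, x9, x10}
… ∩ ⟦who broke⟧ = {x1, x2, x3, x4, x5, x6, x7, x9, x10} ∩ {x1, x2, x3, x4, x6, x7, x9, x11} = {x1, x2, x3, x4, x6, x7, x9}
… ∩ ⟦right of x4⟧ = {x1, x2, x3, x4, x6, x7, x9} ∩ {x1, x4, x6, x10, x11} = {x1, x4, x6}
So ⟦child who broke right of x4⟧ = {x1, x4, x6}.

{x1, x4, x6}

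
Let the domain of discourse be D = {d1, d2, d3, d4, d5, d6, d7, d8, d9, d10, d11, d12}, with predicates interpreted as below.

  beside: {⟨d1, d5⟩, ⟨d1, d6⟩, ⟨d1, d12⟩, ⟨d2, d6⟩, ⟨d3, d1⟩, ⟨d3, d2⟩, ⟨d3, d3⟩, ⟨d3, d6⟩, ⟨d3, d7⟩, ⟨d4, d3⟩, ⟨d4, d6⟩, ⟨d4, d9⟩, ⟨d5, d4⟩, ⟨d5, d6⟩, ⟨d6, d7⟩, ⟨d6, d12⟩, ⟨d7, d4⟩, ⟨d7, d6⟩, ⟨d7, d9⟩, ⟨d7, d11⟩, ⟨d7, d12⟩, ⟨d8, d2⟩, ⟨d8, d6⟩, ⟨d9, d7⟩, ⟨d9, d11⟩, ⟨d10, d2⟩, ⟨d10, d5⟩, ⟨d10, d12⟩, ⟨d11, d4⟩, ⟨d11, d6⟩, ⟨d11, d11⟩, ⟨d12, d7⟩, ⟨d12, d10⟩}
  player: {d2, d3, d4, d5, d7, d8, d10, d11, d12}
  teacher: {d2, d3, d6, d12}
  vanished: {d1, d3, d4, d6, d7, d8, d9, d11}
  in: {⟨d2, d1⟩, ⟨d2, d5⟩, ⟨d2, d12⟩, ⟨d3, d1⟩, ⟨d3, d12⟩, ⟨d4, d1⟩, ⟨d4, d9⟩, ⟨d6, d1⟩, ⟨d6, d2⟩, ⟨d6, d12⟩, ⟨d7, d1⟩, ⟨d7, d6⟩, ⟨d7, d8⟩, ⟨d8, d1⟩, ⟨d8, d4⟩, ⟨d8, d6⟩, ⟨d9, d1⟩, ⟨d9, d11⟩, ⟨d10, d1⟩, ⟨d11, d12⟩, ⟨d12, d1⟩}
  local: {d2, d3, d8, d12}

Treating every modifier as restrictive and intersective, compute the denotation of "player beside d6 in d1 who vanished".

⟦beside d6⟧ = {x : ⟨x, d6⟩ ∈ ⟦beside⟧} = {d1, d2, d3, d4, d5, d7, d8, d11}
⟦in d1⟧ = {x : ⟨x, d1⟩ ∈ ⟦in⟧} = {d2, d3, d4, d6, d7, d8, d9, d10, d12}
⟦who vanished⟧ = ⟦vanished⟧ = {d1, d3, d4, d6, d7, d8, d9, d11}
⟦player⟧ = {d2, d3, d4, d5, d7, d8, d10, d11, d12}
… ∩ ⟦beside d6⟧ = {d2, d3, d4, d5, d7, d8, d10, d11, d12} ∩ {d1, d2, d3, d4, d5, d7, d8, d11} = {d2, d3, d4, d5, d7, d8, d11}
… ∩ ⟦in d1⟧ = {d2, d3, d4, d5, d7, d8, d11} ∩ {d2, d3, d4, d6, d7, d8, d9, d10, d12} = {d2, d3, d4, d7, d8}
… ∩ ⟦who vanished⟧ = {d2, d3, d4, d7, d8} ∩ {d1, d3, d4, d6, d7, d8, d9, d11} = {d3, d4, d7, d8}
So ⟦player beside d6 in d1 who vanished⟧ = {d3, d4, d7, d8}.

{d3, d4, d7, d8}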